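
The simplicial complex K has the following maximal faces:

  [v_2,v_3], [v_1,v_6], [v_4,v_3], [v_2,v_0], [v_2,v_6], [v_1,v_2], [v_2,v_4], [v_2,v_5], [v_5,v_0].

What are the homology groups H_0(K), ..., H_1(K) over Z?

Fix the vertex order v_0 < v_1 < v_2 < v_3 < v_4 < v_5 < v_6 and write every simplex with vertices in increasing order. Then dim K = 1 and the simplices of K are:

  0-simplices (7): [v_0], [v_1], [v_2], [v_3], [v_4], [v_5], [v_6]
  1-simplices (9): [v_0,v_2], [v_0,v_5], [v_1,v_2], [v_1,v_6], [v_2,v_3], [v_2,v_4], [v_2,v_5], [v_2,v_6], [v_3,v_4]

so the chain groups are C_0 ≅ Z^7, C_1 ≅ Z^9.

The boundary map ∂_1: C_1 → C_0 is given by ∂[p,q] = [q] − [p]. For instance
  ∂[v_2,v_3] = [v_3] − [v_2].
The 7×9 boundary matrix has rank 6 and Smith normal form diag(1,1,1,1,1,1).

Reading off H_k = ker ∂_k / im ∂_{k+1}:

  H_0: rank C_0 − rank ∂_1 = 7 − 6 = 1, and the invariant factors of ∂_1 are all 1, so H_0 = Z.
  H_1: rank ker ∂_1 − rank ∂_2 = (9 − 6) − 0 = 3, and there is no ∂_2, so H_1 = Z^3.

H_0 ≅ Z,  H_1 ≅ Z^3.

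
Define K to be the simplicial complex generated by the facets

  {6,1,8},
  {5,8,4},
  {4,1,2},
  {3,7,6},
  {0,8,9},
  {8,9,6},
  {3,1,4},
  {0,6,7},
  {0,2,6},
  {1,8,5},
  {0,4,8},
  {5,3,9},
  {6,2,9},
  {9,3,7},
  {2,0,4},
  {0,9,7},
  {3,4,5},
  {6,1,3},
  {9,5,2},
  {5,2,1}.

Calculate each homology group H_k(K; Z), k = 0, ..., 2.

Fix the vertex order 0 < 1 < 2 < 3 < 4 < 5 < 6 < 7 < 8 < 9 and write every simplex with vertices in increasing order. Then dim K = 2 and the simplices of K are:

  0-simplices (10): [0], [1], [2], [3], [4], [5], [6], [7], [8], [9]
  1-simplices (30): (30 of them)
  2-simplices (20): (20 of them)

giving chain groups C_0 ≅ Z^10, C_1 ≅ Z^30, C_2 ≅ Z^20.

∂_1: C_1 → C_0 sends each edge [p,q] (with p < q) to q − p.
As a 10×30 matrix over Z this has rank 9, with invariant factors (1,1,1,1,1,1,1,1,1).

Boundary ∂_2: C_2 → C_1 sends each 2-simplex [p,q,r] to [q,r] − [p,r] + [p,q]. For instance
  ∂[1,3,4] = [3,4] − [1,4] + [1,3],
  ∂[3,7,9] = [7,9] − [3,9] + [3,7].
The resulting 30×20 matrix has rank 20, and its Smith normal form has invariant factors (1,1,1,1,1,1,1,1,1,1,1,1,1,1,1,1,1,1,1,2).

Now H_k = ker ∂_k / im ∂_{k+1}, so:

  H_0: rank C_0 − rank ∂_1 = 10 − 9 = 1, and the invariant factors of ∂_1 are all 1, so H_0 = Z.
  H_1: rank ker ∂_1 − rank ∂_2 = (30 − 9) − 20 = 1, and ∂_2 has invariant factor 2 > 1, so H_1 = Z ⊕ Z/2.
  H_2: rank ker ∂_2 − rank ∂_3 = (20 − 20) − 0 = 0, and there is no ∂_3, so H_2 = 0.

H_0 ≅ Z,  H_1 ≅ Z ⊕ Z/2,  H_2 = 0.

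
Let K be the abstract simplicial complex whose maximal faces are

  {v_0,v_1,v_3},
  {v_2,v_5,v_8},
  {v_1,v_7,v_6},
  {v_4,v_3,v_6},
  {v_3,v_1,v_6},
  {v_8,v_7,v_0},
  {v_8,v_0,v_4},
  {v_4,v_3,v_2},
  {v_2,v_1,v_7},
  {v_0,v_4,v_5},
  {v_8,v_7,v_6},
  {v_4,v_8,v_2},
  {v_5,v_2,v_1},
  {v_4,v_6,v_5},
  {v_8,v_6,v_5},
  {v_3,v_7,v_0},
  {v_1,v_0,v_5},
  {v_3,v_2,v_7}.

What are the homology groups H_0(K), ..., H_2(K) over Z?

Fix the vertex order v_0 < v_1 < v_2 < v_3 < v_4 < v_5 < v_6 < v_7 < v_8 and write every simplex with vertices in increasing order. Then dim K = 2 and the simplices of K are:

  0-simplices (9): [v_0], [v_1], [v_2], [v_3], [v_4], [v_5], [v_6], [v_7], [v_8]
  1-simplices (27): (27 of them)
  2-simplices (18): (18 of them)

Hence C_0 ≅ Z^9, C_1 ≅ Z^27, C_2 ≅ Z^18.

The boundary map ∂_1: C_1 → C_0 sends each edge [p,q] (with p < q) to q − p. For instance
  ∂[v_1,v_5] = [v_5] − [v_1].
The 9×27 boundary matrix has rank 8 and Smith normal form diag(1,1,1,1,1,1,1,1).

The boundary map ∂_2: C_2 → C_1 maps a triangle to the signed sum of its edges. For instance
  ∂[v_0,v_7,v_8] = [v_7,v_8] − [v_0,v_8] + [v_0,v_7],
  ∂[v_6,v_7,v_8] = [v_7,v_8] − [v_6,v_8] + [v_6,v_7].
This gives a 27×18 integer matrix of rank 18; reducing to Smith normal form yields diagonal entries (1,1,1,1,1,1,1,1,1,1,1,1,1,1,1,1,1,2).

Computing H_k = (kernel of ∂_k) / (image of ∂_{k+1}):

  H_0: rank C_0 − rank ∂_1 = 9 − 8 = 1, and the invariant factors of ∂_1 are all 1, so H_0 ≅ Z.
  H_1: rank ker ∂_1 − rank ∂_2 = (27 − 8) − 18 = 1, and ∂_2 has invariant factor 2 > 1, so H_1 ≅ Z ⊕ Z/2.
  H_2: rank ker ∂_2 − rank ∂_3 = (18 − 18) − 0 = 0, and there is no ∂_3, so H_2 ≅ 0.

H_0 = Z,  H_1 = Z ⊕ Z/2,  H_2 = 0.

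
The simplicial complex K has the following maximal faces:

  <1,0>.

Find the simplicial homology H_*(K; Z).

H_0 ≅ Z,  H_1 = 0.

Take the total order 0 < 1 on the vertex set. Then K (dimension 1) consists of the simplices:

  0-simplices (2): [0], [1]
  1-simplices (1): [0,1]

so the chain groups are C_0 ≅ Z^2, C_1 ≅ Z^1.

The boundary map ∂_1: C_1 → C_0 maps an edge to its endpoints' difference, ∂[p,q] = q − p. For instance
  ∂[0,1] = [1] − [0].
As a 2×1 matrix over Z this has rank 1, with invariant factors (1).

Now H_k = ker ∂_k / im ∂_{k+1}, so:

  H_0: rank C_0 − rank ∂_1 = 2 − 1 = 1, and the invariant factors of ∂_1 are all 1, so H_0 ≅ Z.
  H_1: rank ker ∂_1 − rank ∂_2 = (1 − 1) − 0 = 0, and there is no ∂_2, so H_1 ≅ 0.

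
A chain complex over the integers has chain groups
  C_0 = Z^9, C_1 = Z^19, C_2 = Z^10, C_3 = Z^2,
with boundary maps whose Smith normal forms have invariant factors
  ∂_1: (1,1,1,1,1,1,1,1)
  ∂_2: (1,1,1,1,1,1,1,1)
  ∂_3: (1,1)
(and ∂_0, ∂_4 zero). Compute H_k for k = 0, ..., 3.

H_0 = Z,  H_1 = Z^3,  H_2 = 0,  H_3 = 0.

H_0: b_0 = 9 − 0 − 8 = 1; torsion from ∂_1 factors > 1: none. So H_0 = Z.
H_1: b_1 = 19 − 8 − 8 = 3; torsion from ∂_2 factors > 1: none. So H_1 = Z^3.
H_2: b_2 = 10 − 8 − 2 = 0; torsion from ∂_3 factors > 1: none. So H_2 = 0.
H_3: b_3 = 2 − 2 − 0 = 0; torsion from ∂_4 factors > 1: none. So H_3 = 0.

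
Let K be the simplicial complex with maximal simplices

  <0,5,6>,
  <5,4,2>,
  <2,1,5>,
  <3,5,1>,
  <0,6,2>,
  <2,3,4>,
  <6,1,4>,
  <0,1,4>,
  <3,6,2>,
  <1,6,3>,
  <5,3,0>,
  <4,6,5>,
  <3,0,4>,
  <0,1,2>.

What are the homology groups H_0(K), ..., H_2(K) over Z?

K has 7 vertices, 21 edges, 14 triangles.
rank ∂_0 = 0, rank ∂_1 = 6 ⇒ b_0 = 7 − 0 − 6 = 1; all invariant factors of ∂_1 are 1 so no torsion. So H_0 ≅ Z.
rank ∂_1 = 6, rank ∂_2 = 13 ⇒ b_1 = 21 − 6 − 13 = 2; all invariant factors of ∂_2 are 1 so no torsion. So H_1 ≅ Z^2.
rank ∂_2 = 13, rank ∂_3 = 0 ⇒ b_2 = 14 − 13 − 0 = 1. So H_2 ≅ Z.

H_0 = Z,  H_1 = Z^2,  H_2 = Z.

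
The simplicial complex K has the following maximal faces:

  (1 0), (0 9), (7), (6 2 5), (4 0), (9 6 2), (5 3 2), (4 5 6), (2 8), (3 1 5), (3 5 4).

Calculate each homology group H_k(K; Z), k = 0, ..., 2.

H_0 ≅ Z^2,  H_1 ≅ Z^2,  H_2 = 0.

Fix the vertex order 0 < 1 < 2 < 3 < 4 < 5 < 6 < 7 < 8 < 9 and write every simplex with vertices in increasing order. Then dim K = 2 and the simplices of K are:

  0-simplices (10): [0], [1], [2], [3], [4], [5], [6], [7], [8], [9]
  1-simplices (16): [0,1], [0,4], [0,9], [1,3], [1,5], [2,3], [2,5], [2,6], [2,8], [2,9], [3,4], [3,5], [4,5], [4,6], [5,6], [6,9]
  2-simplices (6): [1,3,5], [2,3,5], [2,5,6], [2,6,9], [3,4,5], [4,5,6]

giving chain groups C_0 ≅ Z^10, C_1 ≅ Z^16, C_2 ≅ Z^6.

The boundary map ∂_1: C_1 → C_0 sends each edge [p,q] (with p < q) to q − p. For instance
  ∂[2,3] = [3] − [2].
This gives a 10×16 integer matrix of rank 8; reducing to Smith normal form yields diagonal entries (1,1,1,1,1,1,1,1).

The boundary map ∂_2: C_2 → C_1 sends each 2-simplex [p,q,r] to [q,r] − [p,r] + [p,q]. For instance
  ∂[4,5,6] = [5,6] − [4,6] + [4,5],
  ∂[2,3,5] = [3,5] − [2,5] + [2,3].
This gives a 16×6 integer matrix of rank 6; reducing to Smith normal form yields diagonal entries (1,1,1,1,1,1).

Reading off H_k = ker ∂_k / im ∂_{k+1}:

  H_0: rank C_0 − rank ∂_1 = 10 − 8 = 2, and the invariant factors of ∂_1 are all 1, so H_0 ≅ Z^2.
  H_1: rank ker ∂_1 − rank ∂_2 = (16 − 8) − 6 = 2, and the invariant factors of ∂_2 are all 1, so H_1 ≅ Z^2.
  H_2: rank ker ∂_2 − rank ∂_3 = (6 − 6) − 0 = 0, and there is no ∂_3, so H_2 ≅ 0.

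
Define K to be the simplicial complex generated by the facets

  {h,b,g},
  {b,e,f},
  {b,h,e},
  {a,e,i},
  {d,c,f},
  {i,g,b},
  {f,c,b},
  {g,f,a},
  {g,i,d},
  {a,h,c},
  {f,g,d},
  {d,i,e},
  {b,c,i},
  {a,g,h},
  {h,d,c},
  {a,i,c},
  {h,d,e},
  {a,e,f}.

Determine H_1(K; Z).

H_1 ≅ Z^2.

Fix the vertex order a < b < c < d < e < f < g < h < i and write every simplex with vertices in increasing order. Then dim K = 2 and the simplices of K are:

  0-simplices (9): a, b, c, d, e, f, g, h, i
  1-simplices (27): ac, ae, af, ag, ah, ai, bc, be, bf, bg, bh, bi, cd, cf, ch, ci, de, df, dg, dh, di, ef, eh, ei, fg, gh, gi
  2-simplices (18): ach, aci, aef, aei, afg, agh, bcf, bci, bef, beh, bgh, bgi, cdf, cdh, deh, dei, dfg, dgi

so the chain groups are C_0 ≅ Z^9, C_1 ≅ Z^27, C_2 ≅ Z^18.

∂_1: C_1 → C_0 maps an edge to its endpoints' difference, ∂[p,q] = q − p. For instance
  ∂ah = h − a.
The resulting 9×27 matrix has rank 8, and its Smith normal form has invariant factors (1,1,1,1,1,1,1,1).

The boundary map ∂_2: C_2 → C_1 sends each 2-simplex [p,q,r] to [q,r] − [p,r] + [p,q]. For instance
  ∂bcf = cf − bf + bc,
  ∂aci = ci − ai + ac.
This gives a 27×18 integer matrix of rank 17; reducing to Smith normal form yields diagonal entries (1,1,1,1,1,1,1,1,1,1,1,1,1,1,1,1,1).

Now H_k = ker ∂_k / im ∂_{k+1}, so:

  H_1: rank ker ∂_1 − rank ∂_2 = (27 − 8) − 17 = 2, and the invariant factors of ∂_2 are all 1, so H_1 ≅ Z^2.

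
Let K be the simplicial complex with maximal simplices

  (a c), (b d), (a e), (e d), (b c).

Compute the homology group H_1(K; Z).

Fix the vertex order a < b < c < d < e and write every simplex with vertices in increasing order. Then dim K = 1 and the simplices of K are:

  0-simplices (5): a, b, c, d, e
  1-simplices (5): ac, ae, bc, bd, de

Hence C_0 ≅ Z^5, C_1 ≅ Z^5.

The boundary map ∂_1: C_1 → C_0 maps an edge to its endpoints' difference, ∂[p,q] = q − p. For instance
  ∂ac = c − a.
The 5×5 boundary matrix has rank 4 and Smith normal form diag(1,1,1,1).

From H_k ≅ ker(∂_k) / im(∂_{k+1}) we obtain:

  H_1: rank ker ∂_1 − rank ∂_2 = (5 − 4) − 0 = 1, and there is no ∂_2, so H_1 = Z.

H_1 = Z.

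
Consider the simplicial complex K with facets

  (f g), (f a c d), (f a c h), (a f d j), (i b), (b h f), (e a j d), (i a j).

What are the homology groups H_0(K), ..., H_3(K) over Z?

H_0 ≅ Z,  H_1 ≅ Z,  H_2 = 0,  H_3 = 0.

We work with the vertex ordering a < b < c < d < e < f < g < h < i < j. The simplices of K, each written with vertices in increasing order, are:

  0-simplices (10): a, b, c, d, e, f, g, h, i, j
  1-simplices (21): ac, ad, ae, af, ah, ai, aj, bf, bh, bi, cd, cf, ch, de, df, dj, ej, fg, fh, fj, ij
  2-simplices (15): acd, acf, ach, ade, adf, adj, aej, afh, afj, aij, bfh, cdf, cfh, dej, dfj
  3-simplices (4): acdf, acfh, adej, adfj

giving chain groups C_0 ≅ Z^10, C_1 ≅ Z^21, C_2 ≅ Z^15, C_3 ≅ Z^4.

The boundary map ∂_1: C_1 → C_0 maps an edge to its endpoints' difference, ∂[p,q] = q − p. For instance
  ∂ai = i − a.
This gives a 10×21 integer matrix of rank 9; reducing to Smith normal form yields diagonal entries (1,1,1,1,1,1,1,1,1).

The boundary map ∂_2: C_2 → C_1 maps a triangle to the signed sum of its edges. For instance
  ∂afj = fj − aj + af,
  ∂ach = ch − ah + ac.
The 21×15 boundary matrix has rank 11 and Smith normal form diag(1,1,1,1,1,1,1,1,1,1,1).

∂_3: C_3 → C_2 sends each 3-simplex σ to the alternating sum Σ_i (−1)^i (σ with its i-th vertex removed). For instance
  ∂acfh = cfh − afh + ach − acf,
  ∂adej = dej − aej + adj − ade.
As a 15×4 matrix over Z this has rank 4, with invariant factors (1,1,1,1).

Now H_k = ker ∂_k / im ∂_{k+1}, so:

  H_0: rank C_0 − rank ∂_1 = 10 − 9 = 1, and the invariant factors of ∂_1 are all 1, so H_0 ≅ Z.
  H_1: rank ker ∂_1 − rank ∂_2 = (21 − 9) − 11 = 1, and the invariant factors of ∂_2 are all 1, so H_1 ≅ Z.
  H_2: rank ker ∂_2 − rank ∂_3 = (15 − 11) − 4 = 0, and the invariant factors of ∂_3 are all 1, so H_2 ≅ 0.
  H_3: rank ker ∂_3 − rank ∂_4 = (4 − 4) − 0 = 0, and there is no ∂_4, so H_3 ≅ 0.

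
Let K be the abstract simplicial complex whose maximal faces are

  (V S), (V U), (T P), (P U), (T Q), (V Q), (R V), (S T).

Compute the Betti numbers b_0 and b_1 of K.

b_0 = 1, b_1 = 2.

Take the total order P < Q < R < S < T < U < V on the vertex set. Then K (dimension 1) consists of the simplices:

  0-simplices (7): P, Q, R, S, T, U, V
  1-simplices (8): PT, PU, QT, QV, RV, ST, SV, UV

giving chain groups C_0 ≅ Z^7, C_1 ≅ Z^8.

∂_1: C_1 → C_0 is given by ∂[p,q] = [q] − [p]. For instance
  ∂PU = U − P.
The 7×8 boundary matrix has rank 6 and Smith normal form diag(1,1,1,1,1,1).

Computing H_k = (kernel of ∂_k) / (image of ∂_{k+1}):

  H_0: rank C_0 − rank ∂_1 = 7 − 6 = 1, and the invariant factors of ∂_1 are all 1, so H_0 ≅ Z.
  H_1: rank ker ∂_1 − rank ∂_2 = (8 − 6) − 0 = 2, and there is no ∂_2, so H_1 ≅ Z^2.

As a check, the Euler characteristic is 7 − 8 = -1, which agrees with 1 − 2 = -1.

Hence the Betti numbers are b_0 = 1, b_1 = 2.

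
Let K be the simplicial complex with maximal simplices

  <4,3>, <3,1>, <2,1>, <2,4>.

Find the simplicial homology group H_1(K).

H_1 = Z.

Order the vertices as 1 < 2 < 3 < 4. Listing each simplex with vertices in this order, K has dimension 1 with simplices:

  0-simplices (4): [1], [2], [3], [4]
  1-simplices (4): [1,2], [1,3], [2,4], [3,4]

so the chain groups are C_0 ≅ Z^4, C_1 ≅ Z^4.

Boundary ∂_1: C_1 → C_0 maps an edge to its endpoints' difference, ∂[p,q] = q − p. For instance
  ∂[3,4] = [4] − [3].
The resulting 4×4 matrix has rank 3, and its Smith normal form has invariant factors (1,1,1).

From H_k ≅ ker(∂_k) / im(∂_{k+1}) we obtain:

  H_1: rank ker ∂_1 − rank ∂_2 = (4 − 3) − 0 = 1, and there is no ∂_2, so H_1 = Z.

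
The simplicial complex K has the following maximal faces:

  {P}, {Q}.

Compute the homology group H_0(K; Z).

H_0 ≅ Z^2.

We work with the vertex ordering P < Q. The simplices of K, each written with vertices in increasing order, are:

  0-simplices (2): P, Q

Hence C_0 ≅ Z^2.

Reading off H_k = ker ∂_k / im ∂_{k+1}:

  H_0: rank C_0 − rank ∂_1 = 2 − 0 = 2, and there is no ∂_1, so H_0 = Z^2.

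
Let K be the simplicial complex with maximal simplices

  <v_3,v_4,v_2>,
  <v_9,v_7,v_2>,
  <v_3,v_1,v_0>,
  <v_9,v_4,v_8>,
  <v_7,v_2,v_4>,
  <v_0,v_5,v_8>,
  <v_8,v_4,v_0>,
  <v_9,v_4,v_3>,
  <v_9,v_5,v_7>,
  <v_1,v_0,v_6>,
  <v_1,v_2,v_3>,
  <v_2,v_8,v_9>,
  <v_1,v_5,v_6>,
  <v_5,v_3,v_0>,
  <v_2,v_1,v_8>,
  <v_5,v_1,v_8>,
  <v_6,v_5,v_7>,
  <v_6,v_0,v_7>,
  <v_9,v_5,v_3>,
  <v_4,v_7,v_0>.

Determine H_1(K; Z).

H_1 = Z ⊕ Z_2.

We work with the vertex ordering v_0 < v_1 < v_2 < v_3 < v_4 < v_5 < v_6 < v_7 < v_8 < v_9. The simplices of K, each written with vertices in increasing order, are:

  0-simplices (10): [v_0], [v_1], [v_2], [v_3], [v_4], [v_5], [v_6], [v_7], [v_8], [v_9]
  1-simplices (30): (30 of them)
  2-simplices (20): (20 of them)

so the chain groups are C_0 ≅ Z^10, C_1 ≅ Z^30, C_2 ≅ Z^20.

Boundary ∂_1: C_1 → C_0 maps an edge to its endpoints' difference, ∂[p,q] = q − p.
The resulting 10×30 matrix has rank 9, and its Smith normal form has invariant factors (1,1,1,1,1,1,1,1,1).

Boundary ∂_2: C_2 → C_1 maps a triangle to the signed sum of its edges. For instance
  ∂[v_2,v_4,v_7] = [v_4,v_7] − [v_2,v_7] + [v_2,v_4],
  ∂[v_0,v_4,v_8] = [v_4,v_8] − [v_0,v_8] + [v_0,v_4].
As a 30×20 matrix over Z this has rank 20, with invariant factors (1,1,1,1,1,1,1,1,1,1,1,1,1,1,1,1,1,1,1,2).

Reading off H_k = ker ∂_k / im ∂_{k+1}:

  H_1: rank ker ∂_1 − rank ∂_2 = (30 − 9) − 20 = 1, and ∂_2 has invariant factor 2 > 1, so H_1 ≅ Z ⊕ Z_2.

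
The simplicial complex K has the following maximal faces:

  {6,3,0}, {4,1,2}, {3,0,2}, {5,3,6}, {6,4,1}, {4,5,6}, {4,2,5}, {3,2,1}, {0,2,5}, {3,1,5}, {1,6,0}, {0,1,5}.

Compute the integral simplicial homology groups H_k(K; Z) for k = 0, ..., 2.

H_0 = Z,  H_1 = Z/2,  H_2 = 0.

We work with the vertex ordering 0 < 1 < 2 < 3 < 4 < 5 < 6. The simplices of K, each written with vertices in increasing order, are:

  0-simplices (7): [0], [1], [2], [3], [4], [5], [6]
  1-simplices (18): [0,1], [0,2], [0,3], [0,5], [0,6], [1,2], [1,3], [1,4], [1,5], [1,6], [2,3], [2,4], [2,5], [3,5], [3,6], [4,5], [4,6], [5,6]
  2-simplices (12): [0,1,5], [0,1,6], [0,2,3], [0,2,5], [0,3,6], [1,2,3], [1,2,4], [1,3,5], [1,4,6], [2,4,5], [3,5,6], [4,5,6]

Hence C_0 ≅ Z^7, C_1 ≅ Z^18, C_2 ≅ Z^12.

Boundary ∂_1: C_1 → C_0 sends each edge [p,q] (with p < q) to q − p. For instance
  ∂[1,4] = [4] − [1].
The 7×18 boundary matrix has rank 6 and Smith normal form diag(1,1,1,1,1,1).

The boundary map ∂_2: C_2 → C_1 sends each 2-simplex [p,q,r] to [q,r] − [p,r] + [p,q]. For instance
  ∂[3,5,6] = [5,6] − [3,6] + [3,5],
  ∂[4,5,6] = [5,6] − [4,6] + [4,5].
This gives a 18×12 integer matrix of rank 12; reducing to Smith normal form yields diagonal entries (1,1,1,1,1,1,1,1,1,1,1,2).

From H_k ≅ ker(∂_k) / im(∂_{k+1}) we obtain:

  H_0: rank C_0 − rank ∂_1 = 7 − 6 = 1, and the invariant factors of ∂_1 are all 1, so H_0 ≅ Z.
  H_1: rank ker ∂_1 − rank ∂_2 = (18 − 6) − 12 = 0, and ∂_2 has invariant factor 2 > 1, so H_1 ≅ Z/2.
  H_2: rank ker ∂_2 − rank ∂_3 = (12 − 12) − 0 = 0, and there is no ∂_3, so H_2 ≅ 0.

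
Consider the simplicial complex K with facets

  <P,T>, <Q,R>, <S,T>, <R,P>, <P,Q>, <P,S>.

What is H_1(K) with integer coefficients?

H_1 ≅ Z^2.

K has 5 vertices, 6 edges.
rank ∂_1 = 4, rank ∂_2 = 0 ⇒ b_1 = 6 − 4 − 0 = 2. So H_1 = Z^2.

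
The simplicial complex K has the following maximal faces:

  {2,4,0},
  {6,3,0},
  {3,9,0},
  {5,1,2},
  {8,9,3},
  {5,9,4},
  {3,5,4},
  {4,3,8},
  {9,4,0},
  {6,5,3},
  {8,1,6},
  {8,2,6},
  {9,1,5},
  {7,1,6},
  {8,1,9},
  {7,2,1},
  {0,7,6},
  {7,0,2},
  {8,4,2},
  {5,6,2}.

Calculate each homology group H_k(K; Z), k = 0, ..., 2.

K has 10 vertices, 30 edges, 20 triangles.
rank ∂_0 = 0, rank ∂_1 = 9 ⇒ b_0 = 10 − 0 − 9 = 1; all invariant factors of ∂_1 are 1 so no torsion. So H_0 ≅ Z.
rank ∂_1 = 9, rank ∂_2 = 20 ⇒ b_1 = 30 − 9 − 20 = 1; ∂_2 has invariant factor(s) [2] giving torsion. So H_1 ≅ Z ⊕ Z/2.
rank ∂_2 = 20, rank ∂_3 = 0 ⇒ b_2 = 20 − 20 − 0 = 0. So H_2 ≅ 0.

H_0 = Z,  H_1 = Z ⊕ Z/2,  H_2 = 0.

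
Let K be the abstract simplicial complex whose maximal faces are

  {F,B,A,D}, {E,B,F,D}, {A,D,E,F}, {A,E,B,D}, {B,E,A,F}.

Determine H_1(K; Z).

H_1 = 0.

Take the total order A < B < D < E < F on the vertex set. Then K (dimension 3) consists of the simplices:

  0-simplices (5): A, B, D, E, F
  1-simplices (10): AB, AD, AE, AF, BD, BE, BF, DE, DF, EF
  2-simplices (10): ABD, ABE, ABF, ADE, ADF, AEF, BDE, BDF, BEF, DEF
  3-simplices (5): ABDE, ABDF, ABEF, ADEF, BDEF

so the chain groups are C_0 ≅ Z^5, C_1 ≅ Z^10, C_2 ≅ Z^10, C_3 ≅ Z^5.

The boundary map ∂_1: C_1 → C_0 is given by ∂[p,q] = [q] − [p]. For instance
  ∂BD = D − B.
As a 5×10 matrix over Z this has rank 4, with invariant factors (1,1,1,1).

Boundary ∂_2: C_2 → C_1 maps a triangle to the signed sum of its edges. For instance
  ∂DEF = EF − DF + DE,
  ∂ABD = BD − AD + AB.
As a 10×10 matrix over Z this has rank 6, with invariant factors (1,1,1,1,1,1).

Boundary ∂_3: C_3 → C_2 sends each 3-simplex σ to the alternating sum Σ_i (−1)^i (σ with its i-th vertex removed). For instance
  ∂ABDE = BDE − ADE + ABE − ABD,
  ∂ABEF = BEF − AEF + ABF − ABE.
The 10×5 boundary matrix has rank 4 and Smith normal form diag(1,1,1,1).

Reading off H_k = ker ∂_k / im ∂_{k+1}:

  H_1: rank ker ∂_1 − rank ∂_2 = (10 − 4) − 6 = 0, and the invariant factors of ∂_2 are all 1, so H_1 ≅ 0.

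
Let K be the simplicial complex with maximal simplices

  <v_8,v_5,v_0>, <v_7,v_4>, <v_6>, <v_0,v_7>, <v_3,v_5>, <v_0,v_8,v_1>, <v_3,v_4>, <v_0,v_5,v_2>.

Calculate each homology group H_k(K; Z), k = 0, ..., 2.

Fix the vertex order v_0 < v_1 < v_2 < v_3 < v_4 < v_5 < v_6 < v_7 < v_8 and write every simplex with vertices in increasing order. Then dim K = 2 and the simplices of K are:

  0-simplices (9): [v_0], [v_1], [v_2], [v_3], [v_4], [v_5], [v_6], [v_7], [v_8]
  1-simplices (11): [v_0,v_1], [v_0,v_2], [v_0,v_5], [v_0,v_7], [v_0,v_8], [v_1,v_8], [v_2,v_5], [v_3,v_4], [v_3,v_5], [v_4,v_7], [v_5,v_8]
  2-simplices (3): [v_0,v_1,v_8], [v_0,v_2,v_5], [v_0,v_5,v_8]

giving chain groups C_0 ≅ Z^9, C_1 ≅ Z^11, C_2 ≅ Z^3.

The boundary map ∂_1: C_1 → C_0 maps an edge to its endpoints' difference, ∂[p,q] = q − p. For instance
  ∂[v_3,v_5] = [v_5] − [v_3].
As a 9×11 matrix over Z this has rank 7, with invariant factors (1,1,1,1,1,1,1).

∂_2: C_2 → C_1 acts by ∂[p,q,r] = [q,r] − [p,r] + [p,q]. For instance
  ∂[v_0,v_1,v_8] = [v_1,v_8] − [v_0,v_8] + [v_0,v_1],
  ∂[v_0,v_2,v_5] = [v_2,v_5] − [v_0,v_5] + [v_0,v_2].
The 11×3 boundary matrix has rank 3 and Smith normal form diag(1,1,1).

Computing H_k = (kernel of ∂_k) / (image of ∂_{k+1}):

  H_0: rank C_0 − rank ∂_1 = 9 − 7 = 2, and the invariant factors of ∂_1 are all 1, so H_0 = Z^2.
  H_1: rank ker ∂_1 − rank ∂_2 = (11 − 7) − 3 = 1, and the invariant factors of ∂_2 are all 1, so H_1 = Z.
  H_2: rank ker ∂_2 − rank ∂_3 = (3 − 3) − 0 = 0, and there is no ∂_3, so H_2 = 0.

H_0 ≅ Z^2,  H_1 ≅ Z,  H_2 = 0.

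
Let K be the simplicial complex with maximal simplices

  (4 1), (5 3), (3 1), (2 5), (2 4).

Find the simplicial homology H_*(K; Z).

Take the total order 1 < 2 < 3 < 4 < 5 on the vertex set. Then K (dimension 1) consists of the simplices:

  0-simplices (5): [1], [2], [3], [4], [5]
  1-simplices (5): [1,3], [1,4], [2,4], [2,5], [3,5]

so the chain groups are C_0 ≅ Z^5, C_1 ≅ Z^5.

∂_1: C_1 → C_0 is given by ∂[p,q] = [q] − [p]. For instance
  ∂[2,5] = [5] − [2].
The resulting 5×5 matrix has rank 4, and its Smith normal form has invariant factors (1,1,1,1).

Computing H_k = (kernel of ∂_k) / (image of ∂_{k+1}):

  H_0: rank C_0 − rank ∂_1 = 5 − 4 = 1, and the invariant factors of ∂_1 are all 1, so H_0 ≅ Z.
  H_1: rank ker ∂_1 − rank ∂_2 = (5 − 4) − 0 = 1, and there is no ∂_2, so H_1 ≅ Z.

H_0 ≅ Z,  H_1 ≅ Z.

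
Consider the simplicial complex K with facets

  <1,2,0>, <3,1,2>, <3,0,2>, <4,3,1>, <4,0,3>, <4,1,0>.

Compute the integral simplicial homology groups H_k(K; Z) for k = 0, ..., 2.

H_0 ≅ Z,  H_1 = 0,  H_2 ≅ Z.

K has 5 vertices, 9 edges, 6 triangles.
rank ∂_0 = 0, rank ∂_1 = 4 ⇒ b_0 = 5 − 0 − 4 = 1; all invariant factors of ∂_1 are 1 so no torsion. So H_0 = Z.
rank ∂_1 = 4, rank ∂_2 = 5 ⇒ b_1 = 9 − 4 − 5 = 0; all invariant factors of ∂_2 are 1 so no torsion. So H_1 = 0.
rank ∂_2 = 5, rank ∂_3 = 0 ⇒ b_2 = 6 − 5 − 0 = 1. So H_2 = Z.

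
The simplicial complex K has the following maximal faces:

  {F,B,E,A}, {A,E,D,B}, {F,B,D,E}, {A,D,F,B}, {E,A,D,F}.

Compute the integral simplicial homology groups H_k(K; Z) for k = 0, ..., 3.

Take the total order A < B < D < E < F on the vertex set. Then K (dimension 3) consists of the simplices:

  0-simplices (5): A, B, D, E, F
  1-simplices (10): AB, AD, AE, AF, BD, BE, BF, DE, DF, EF
  2-simplices (10): ABD, ABE, ABF, ADE, ADF, AEF, BDE, BDF, BEF, DEF
  3-simplices (5): ABDE, ABDF, ABEF, ADEF, BDEF

giving chain groups C_0 ≅ Z^5, C_1 ≅ Z^10, C_2 ≅ Z^10, C_3 ≅ Z^5.

The boundary map ∂_1: C_1 → C_0 is given by ∂[p,q] = [q] − [p].
This gives a 5×10 integer matrix of rank 4; reducing to Smith normal form yields diagonal entries (1,1,1,1).

Boundary ∂_2: C_2 → C_1 acts by ∂[p,q,r] = [q,r] − [p,r] + [p,q]. For instance
  ∂BDE = DE − BE + BD,
  ∂ABF = BF − AF + AB.
The resulting 10×10 matrix has rank 6, and its Smith normal form has invariant factors (1,1,1,1,1,1).

Boundary ∂_3: C_3 → C_2 sends each 3-simplex σ to the alternating sum Σ_i (−1)^i (σ with its i-th vertex removed). For instance
  ∂ADEF = DEF − AEF + ADF − ADE,
  ∂ABDF = BDF − ADF + ABF − ABD.
The 10×5 boundary matrix has rank 4 and Smith normal form diag(1,1,1,1).

Computing H_k = (kernel of ∂_k) / (image of ∂_{k+1}):

  H_0: rank C_0 − rank ∂_1 = 5 − 4 = 1, and the invariant factors of ∂_1 are all 1, so H_0 = Z.
  H_1: rank ker ∂_1 − rank ∂_2 = (10 − 4) − 6 = 0, and the invariant factors of ∂_2 are all 1, so H_1 = 0.
  H_2: rank ker ∂_2 − rank ∂_3 = (10 − 6) − 4 = 0, and the invariant factors of ∂_3 are all 1, so H_2 = 0.
  H_3: rank ker ∂_3 − rank ∂_4 = (5 − 4) − 0 = 1, and there is no ∂_4, so H_3 = Z.

H_0 ≅ Z,  H_1 = 0,  H_2 = 0,  H_3 ≅ Z.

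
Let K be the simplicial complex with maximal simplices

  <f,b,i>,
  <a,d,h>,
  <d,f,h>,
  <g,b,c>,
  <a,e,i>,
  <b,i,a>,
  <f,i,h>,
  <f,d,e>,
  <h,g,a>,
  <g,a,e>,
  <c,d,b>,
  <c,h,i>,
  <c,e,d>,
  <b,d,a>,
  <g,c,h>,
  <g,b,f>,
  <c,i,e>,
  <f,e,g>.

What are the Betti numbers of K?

Order the vertices as a < b < c < d < e < f < g < h < i. Listing each simplex with vertices in this order, K has dimension 2 with simplices:

  0-simplices (9): a, b, c, d, e, f, g, h, i
  1-simplices (27): ab, ad, ae, ag, ah, ai, bc, bd, bf, bg, bi, cd, ce, cg, ch, ci, de, df, dh, ef, eg, ei, fg, fh, fi, gh, hi
  2-simplices (18): abd, abi, adh, aeg, aei, agh, bcd, bcg, bfg, bfi, cde, cei, cgh, chi, def, dfh, efg, fhi

so the chain groups are C_0 ≅ Z^9, C_1 ≅ Z^27, C_2 ≅ Z^18.

Boundary ∂_1: C_1 → C_0 sends each edge [p,q] (with p < q) to q − p. For instance
  ∂bc = c − b.
This gives a 9×27 integer matrix of rank 8; reducing to Smith normal form yields diagonal entries (1,1,1,1,1,1,1,1).

The boundary map ∂_2: C_2 → C_1 acts by ∂[p,q,r] = [q,r] − [p,r] + [p,q]. For instance
  ∂bfi = fi − bi + bf,
  ∂abd = bd − ad + ab.
As a 27×18 matrix over Z this has rank 17, with invariant factors (1,1,1,1,1,1,1,1,1,1,1,1,1,1,1,1,1).

Now H_k = ker ∂_k / im ∂_{k+1}, so:

  H_0: rank C_0 − rank ∂_1 = 9 − 8 = 1, and the invariant factors of ∂_1 are all 1, so H_0 = Z.
  H_1: rank ker ∂_1 − rank ∂_2 = (27 − 8) − 17 = 2, and the invariant factors of ∂_2 are all 1, so H_1 = Z^2.
  H_2: rank ker ∂_2 − rank ∂_3 = (18 − 17) − 0 = 1, and there is no ∂_3, so H_2 = Z.

(K is a triangulation of the torus T^2.)

Hence the Betti numbers are b_0 = 1, b_1 = 2, b_2 = 1.

b_0 = 1, b_1 = 2, b_2 = 1.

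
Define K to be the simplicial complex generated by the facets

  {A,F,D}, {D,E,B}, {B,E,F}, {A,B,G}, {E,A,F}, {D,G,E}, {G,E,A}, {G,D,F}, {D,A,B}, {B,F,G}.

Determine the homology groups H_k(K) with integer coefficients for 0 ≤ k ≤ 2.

We work with the vertex ordering A < B < D < E < F < G. The simplices of K, each written with vertices in increasing order, are:

  0-simplices (6): A, B, D, E, F, G
  1-simplices (15): AB, AD, AE, AF, AG, BD, BE, BF, BG, DE, DF, DG, EF, EG, FG
  2-simplices (10): ABD, ABG, ADF, AEF, AEG, BDE, BEF, BFG, DEG, DFG

giving chain groups C_0 ≅ Z^6, C_1 ≅ Z^15, C_2 ≅ Z^10.

Boundary ∂_1: C_1 → C_0 maps an edge to its endpoints' difference, ∂[p,q] = q − p.
The 6×15 boundary matrix has rank 5 and Smith normal form diag(1,1,1,1,1).

Boundary ∂_2: C_2 → C_1 acts by ∂[p,q,r] = [q,r] − [p,r] + [p,q]. For instance
  ∂DFG = FG − DG + DF,
  ∂AEG = EG − AG + AE.
The 15×10 boundary matrix has rank 10 and Smith normal form diag(1,1,1,1,1,1,1,1,1,2).

From H_k ≅ ker(∂_k) / im(∂_{k+1}) we obtain:

  H_0: rank C_0 − rank ∂_1 = 6 − 5 = 1, and the invariant factors of ∂_1 are all 1, so H_0 = Z.
  H_1: rank ker ∂_1 − rank ∂_2 = (15 − 5) − 10 = 0, and ∂_2 has invariant factor 2 > 1, so H_1 = Z/2.
  H_2: rank ker ∂_2 − rank ∂_3 = (10 − 10) − 0 = 0, and there is no ∂_3, so H_2 = 0.

(K is a triangulation of the real projective plane RP^2.)

H_0 = Z,  H_1 = Z/2,  H_2 = 0.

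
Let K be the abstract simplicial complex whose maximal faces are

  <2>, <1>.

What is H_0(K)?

H_0 = Z^2.

We work with the vertex ordering 1 < 2. The simplices of K, each written with vertices in increasing order, are:

  0-simplices (2): [1], [2]

Hence C_0 ≅ Z^2.

Reading off H_k = ker ∂_k / im ∂_{k+1}:

  H_0: rank C_0 − rank ∂_1 = 2 − 0 = 2, and there is no ∂_1, so H_0 ≅ Z^2.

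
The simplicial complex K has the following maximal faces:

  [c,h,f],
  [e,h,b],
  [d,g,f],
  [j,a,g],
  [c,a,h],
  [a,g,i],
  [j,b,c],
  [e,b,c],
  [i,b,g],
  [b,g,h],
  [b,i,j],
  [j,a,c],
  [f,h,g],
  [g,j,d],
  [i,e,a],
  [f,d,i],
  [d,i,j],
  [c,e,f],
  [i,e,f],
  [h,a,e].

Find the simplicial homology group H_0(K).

H_0 ≅ Z.

We work with the vertex ordering a < b < c < d < e < f < g < h < i < j. The simplices of K, each written with vertices in increasing order, are:

  0-simplices (10): a, b, c, d, e, f, g, h, i, j
  1-simplices (30): ac, ae, ag, ah, ai, aj, bc, be, bg, bh, bi, bj, ce, cf, ch, cj, df, dg, di, dj, ef, eh, ei, fg, fh, fi, gh, gi, gj, ij
  2-simplices (20): ach, acj, aeh, aei, agi, agj, bce, bcj, beh, bgh, bgi, bij, cef, cfh, dfg, dfi, dgj, dij, efi, fgh

so the chain groups are C_0 ≅ Z^10, C_1 ≅ Z^30, C_2 ≅ Z^20.

∂_1: C_1 → C_0 sends each edge [p,q] (with p < q) to q − p.
The 10×30 boundary matrix has rank 9 and Smith normal form diag(1,1,1,1,1,1,1,1,1).

∂_2: C_2 → C_1 sends each 2-simplex [p,q,r] to [q,r] − [p,r] + [p,q]. For instance
  ∂aei = ei − ai + ae,
  ∂ach = ch − ah + ac.
This gives a 30×20 integer matrix of rank 20; reducing to Smith normal form yields diagonal entries (1,1,1,1,1,1,1,1,1,1,1,1,1,1,1,1,1,1,1,2).

Reading off H_k = ker ∂_k / im ∂_{k+1}:

  H_0: rank C_0 − rank ∂_1 = 10 − 9 = 1, and the invariant factors of ∂_1 are all 1, so H_0 = Z.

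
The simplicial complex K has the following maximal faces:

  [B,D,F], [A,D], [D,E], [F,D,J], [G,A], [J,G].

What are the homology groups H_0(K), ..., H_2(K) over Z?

Take the total order A < B < D < E < F < G < J on the vertex set. Then K (dimension 2) consists of the simplices:

  0-simplices (7): A, B, D, E, F, G, J
  1-simplices (9): AD, AG, BD, BF, DE, DF, DJ, FJ, GJ
  2-simplices (2): BDF, DFJ

giving chain groups C_0 ≅ Z^7, C_1 ≅ Z^9, C_2 ≅ Z^2.

∂_1: C_1 → C_0 sends each edge [p,q] (with p < q) to q − p.
This gives a 7×9 integer matrix of rank 6; reducing to Smith normal form yields diagonal entries (1,1,1,1,1,1).

The boundary map ∂_2: C_2 → C_1 acts by ∂[p,q,r] = [q,r] − [p,r] + [p,q]. For instance
  ∂BDF = DF − BF + BD,
  ∂DFJ = FJ − DJ + DF.
The resulting 9×2 matrix has rank 2, and its Smith normal form has invariant factors (1,1).

Now H_k = ker ∂_k / im ∂_{k+1}, so:

  H_0: rank C_0 − rank ∂_1 = 7 − 6 = 1, and the invariant factors of ∂_1 are all 1, so H_0 ≅ Z.
  H_1: rank ker ∂_1 − rank ∂_2 = (9 − 6) − 2 = 1, and the invariant factors of ∂_2 are all 1, so H_1 ≅ Z.
  H_2: rank ker ∂_2 − rank ∂_3 = (2 − 2) − 0 = 0, and there is no ∂_3, so H_2 ≅ 0.

As a check, the Euler characteristic is 7 − 9 + 2 = 0, which agrees with 1 − 1 + 0 = 0.

H_0 ≅ Z,  H_1 ≅ Z,  H_2 = 0.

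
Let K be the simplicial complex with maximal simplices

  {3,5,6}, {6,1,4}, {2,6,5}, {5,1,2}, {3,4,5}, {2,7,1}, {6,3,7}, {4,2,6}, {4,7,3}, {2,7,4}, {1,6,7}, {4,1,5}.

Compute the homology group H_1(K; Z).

Take the total order 1 < 2 < 3 < 4 < 5 < 6 < 7 on the vertex set. Then K (dimension 2) consists of the simplices:

  0-simplices (7): [1], [2], [3], [4], [5], [6], [7]
  1-simplices (18): [1,2], [1,4], [1,5], [1,6], [1,7], [2,4], [2,5], [2,6], [2,7], [3,4], [3,5], [3,6], [3,7], [4,5], [4,6], [4,7], [5,6], [6,7]
  2-simplices (12): [1,2,5], [1,2,7], [1,4,5], [1,4,6], [1,6,7], [2,4,6], [2,4,7], [2,5,6], [3,4,5], [3,4,7], [3,5,6], [3,6,7]

so the chain groups are C_0 ≅ Z^7, C_1 ≅ Z^18, C_2 ≅ Z^12.

The boundary map ∂_1: C_1 → C_0 sends each edge [p,q] (with p < q) to q − p.
The 7×18 boundary matrix has rank 6 and Smith normal form diag(1,1,1,1,1,1).

Boundary ∂_2: C_2 → C_1 sends each 2-simplex [p,q,r] to [q,r] − [p,r] + [p,q]. For instance
  ∂[2,4,7] = [4,7] − [2,7] + [2,4],
  ∂[2,5,6] = [5,6] − [2,6] + [2,5].
The 18×12 boundary matrix has rank 12 and Smith normal form diag(1,1,1,1,1,1,1,1,1,1,1,2).

Now H_k = ker ∂_k / im ∂_{k+1}, so:

  H_1: rank ker ∂_1 − rank ∂_2 = (18 − 6) − 12 = 0, and ∂_2 has invariant factor 2 > 1, so H_1 = Z_2.

H_1 = Z_2.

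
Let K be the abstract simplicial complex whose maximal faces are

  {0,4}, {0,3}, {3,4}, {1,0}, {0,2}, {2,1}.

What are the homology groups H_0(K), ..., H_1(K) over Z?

H_0 = Z,  H_1 = Z^2.

Order the vertices as 0 < 1 < 2 < 3 < 4. Listing each simplex with vertices in this order, K has dimension 1 with simplices:

  0-simplices (5): [0], [1], [2], [3], [4]
  1-simplices (6): [0,1], [0,2], [0,3], [0,4], [1,2], [3,4]

Hence C_0 ≅ Z^5, C_1 ≅ Z^6.

Boundary ∂_1: C_1 → C_0 is given by ∂[p,q] = [q] − [p].
As a 5×6 matrix over Z this has rank 4, with invariant factors (1,1,1,1).

From H_k ≅ ker(∂_k) / im(∂_{k+1}) we obtain:

  H_0: rank C_0 − rank ∂_1 = 5 − 4 = 1, and the invariant factors of ∂_1 are all 1, so H_0 ≅ Z.
  H_1: rank ker ∂_1 − rank ∂_2 = (6 − 4) − 0 = 2, and there is no ∂_2, so H_1 ≅ Z^2.

As a check, the Euler characteristic is 5 − 6 = -1, which agrees with 1 − 2 = -1.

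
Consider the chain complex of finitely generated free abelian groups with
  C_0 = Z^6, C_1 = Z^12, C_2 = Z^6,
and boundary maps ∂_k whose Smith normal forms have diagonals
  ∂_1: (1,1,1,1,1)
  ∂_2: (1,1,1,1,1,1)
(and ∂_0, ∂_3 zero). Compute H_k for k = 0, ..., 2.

H_0 = Z,  H_1 = Z,  H_2 = 0.

H_0: b_0 = 6 − 0 − 5 = 1; torsion from ∂_1 factors > 1: none. So H_0 = Z.
H_1: b_1 = 12 − 5 − 6 = 1; torsion from ∂_2 factors > 1: none. So H_1 = Z.
H_2: b_2 = 6 − 6 − 0 = 0; torsion from ∂_3 factors > 1: none. So H_2 = 0.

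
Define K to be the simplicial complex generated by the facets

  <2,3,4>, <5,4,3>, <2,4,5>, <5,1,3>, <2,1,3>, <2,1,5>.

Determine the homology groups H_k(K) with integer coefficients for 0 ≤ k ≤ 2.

H_0 ≅ Z,  H_1 = 0,  H_2 ≅ Z.

Order the vertices as 1 < 2 < 3 < 4 < 5. Listing each simplex with vertices in this order, K has dimension 2 with simplices:

  0-simplices (5): [1], [2], [3], [4], [5]
  1-simplices (9): [1,2], [1,3], [1,5], [2,3], [2,4], [2,5], [3,4], [3,5], [4,5]
  2-simplices (6): [1,2,3], [1,2,5], [1,3,5], [2,3,4], [2,4,5], [3,4,5]

Hence C_0 ≅ Z^5, C_1 ≅ Z^9, C_2 ≅ Z^6.

∂_1: C_1 → C_0 sends each edge [p,q] (with p < q) to q − p.
This gives a 5×9 integer matrix of rank 4; reducing to Smith normal form yields diagonal entries (1,1,1,1).

Boundary ∂_2: C_2 → C_1 maps a triangle to the signed sum of its edges. For instance
  ∂[1,2,5] = [2,5] − [1,5] + [1,2],
  ∂[1,2,3] = [2,3] − [1,3] + [1,2].
The resulting 9×6 matrix has rank 5, and its Smith normal form has invariant factors (1,1,1,1,1).

Now H_k = ker ∂_k / im ∂_{k+1}, so:

  H_0: rank C_0 − rank ∂_1 = 5 − 4 = 1, and the invariant factors of ∂_1 are all 1, so H_0 ≅ Z.
  H_1: rank ker ∂_1 − rank ∂_2 = (9 − 4) − 5 = 0, and the invariant factors of ∂_2 are all 1, so H_1 ≅ 0.
  H_2: rank ker ∂_2 − rank ∂_3 = (6 − 5) − 0 = 1, and there is no ∂_3, so H_2 ≅ Z.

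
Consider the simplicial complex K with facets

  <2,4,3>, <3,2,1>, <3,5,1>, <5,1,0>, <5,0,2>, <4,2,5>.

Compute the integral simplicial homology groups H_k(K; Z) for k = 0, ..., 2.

Order the vertices as 0 < 1 < 2 < 3 < 4 < 5. Listing each simplex with vertices in this order, K has dimension 2 with simplices:

  0-simplices (6): [0], [1], [2], [3], [4], [5]
  1-simplices (12): [0,1], [0,2], [0,5], [1,2], [1,3], [1,5], [2,3], [2,4], [2,5], [3,4], [3,5], [4,5]
  2-simplices (6): [0,1,5], [0,2,5], [1,2,3], [1,3,5], [2,3,4], [2,4,5]

Hence C_0 ≅ Z^6, C_1 ≅ Z^12, C_2 ≅ Z^6.

∂_1: C_1 → C_0 is given by ∂[p,q] = [q] − [p]. For instance
  ∂[1,5] = [5] − [1].
As a 6×12 matrix over Z this has rank 5, with invariant factors (1,1,1,1,1).

Boundary ∂_2: C_2 → C_1 maps a triangle to the signed sum of its edges. For instance
  ∂[0,1,5] = [1,5] − [0,5] + [0,1],
  ∂[1,2,3] = [2,3] − [1,3] + [1,2].
The 12×6 boundary matrix has rank 6 and Smith normal form diag(1,1,1,1,1,1).

From H_k ≅ ker(∂_k) / im(∂_{k+1}) we obtain:

  H_0: rank C_0 − rank ∂_1 = 6 − 5 = 1, and the invariant factors of ∂_1 are all 1, so H_0 ≅ Z.
  H_1: rank ker ∂_1 − rank ∂_2 = (12 − 5) − 6 = 1, and the invariant factors of ∂_2 are all 1, so H_1 ≅ Z.
  H_2: rank ker ∂_2 − rank ∂_3 = (6 − 6) − 0 = 0, and there is no ∂_3, so H_2 ≅ 0.

(K is a triangulation of the cylinder S^1 x I.)

H_0 = Z,  H_1 = Z,  H_2 = 0.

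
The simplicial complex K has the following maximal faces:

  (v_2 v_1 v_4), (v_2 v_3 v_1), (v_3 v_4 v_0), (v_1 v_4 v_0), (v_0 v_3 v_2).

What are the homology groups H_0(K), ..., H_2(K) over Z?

Fix the vertex order v_0 < v_1 < v_2 < v_3 < v_4 and write every simplex with vertices in increasing order. Then dim K = 2 and the simplices of K are:

  0-simplices (5): [v_0], [v_1], [v_2], [v_3], [v_4]
  1-simplices (10): [v_0,v_1], [v_0,v_2], [v_0,v_3], [v_0,v_4], [v_1,v_2], [v_1,v_3], [v_1,v_4], [v_2,v_3], [v_2,v_4], [v_3,v_4]
  2-simplices (5): [v_0,v_1,v_4], [v_0,v_2,v_3], [v_0,v_3,v_4], [v_1,v_2,v_3], [v_1,v_2,v_4]

giving chain groups C_0 ≅ Z^5, C_1 ≅ Z^10, C_2 ≅ Z^5.

Boundary ∂_1: C_1 → C_0 is given by ∂[p,q] = [q] − [p].
The resulting 5×10 matrix has rank 4, and its Smith normal form has invariant factors (1,1,1,1).

Boundary ∂_2: C_2 → C_1 acts by ∂[p,q,r] = [q,r] − [p,r] + [p,q]. For instance
  ∂[v_0,v_2,v_3] = [v_2,v_3] − [v_0,v_3] + [v_0,v_2],
  ∂[v_0,v_3,v_4] = [v_3,v_4] − [v_0,v_4] + [v_0,v_3].
The resulting 10×5 matrix has rank 5, and its Smith normal form has invariant factors (1,1,1,1,1).

From H_k ≅ ker(∂_k) / im(∂_{k+1}) we obtain:

  H_0: rank C_0 − rank ∂_1 = 5 − 4 = 1, and the invariant factors of ∂_1 are all 1, so H_0 ≅ Z.
  H_1: rank ker ∂_1 − rank ∂_2 = (10 − 4) − 5 = 1, and the invariant factors of ∂_2 are all 1, so H_1 ≅ Z.
  H_2: rank ker ∂_2 − rank ∂_3 = (5 − 5) − 0 = 0, and there is no ∂_3, so H_2 ≅ 0.

H_0 = Z,  H_1 = Z,  H_2 = 0.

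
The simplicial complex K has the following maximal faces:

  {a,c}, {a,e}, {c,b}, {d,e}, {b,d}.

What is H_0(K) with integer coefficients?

Fix the vertex order a < b < c < d < e and write every simplex with vertices in increasing order. Then dim K = 1 and the simplices of K are:

  0-simplices (5): a, b, c, d, e
  1-simplices (5): ac, ae, bc, bd, de

so the chain groups are C_0 ≅ Z^5, C_1 ≅ Z^5.

Boundary ∂_1: C_1 → C_0 is given by ∂[p,q] = [q] − [p]. For instance
  ∂de = e − d.
The 5×5 boundary matrix has rank 4 and Smith normal form diag(1,1,1,1).

Now H_k = ker ∂_k / im ∂_{k+1}, so:

  H_0: rank C_0 − rank ∂_1 = 5 − 4 = 1, and the invariant factors of ∂_1 are all 1, so H_0 = Z.

H_0 ≅ Z.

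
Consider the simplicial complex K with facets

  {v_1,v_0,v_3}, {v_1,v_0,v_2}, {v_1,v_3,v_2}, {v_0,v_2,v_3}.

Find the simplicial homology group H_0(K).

Order the vertices as v_0 < v_1 < v_2 < v_3. Listing each simplex with vertices in this order, K has dimension 2 with simplices:

  0-simplices (4): [v_0], [v_1], [v_2], [v_3]
  1-simplices (6): [v_0,v_1], [v_0,v_2], [v_0,v_3], [v_1,v_2], [v_1,v_3], [v_2,v_3]
  2-simplices (4): [v_0,v_1,v_2], [v_0,v_1,v_3], [v_0,v_2,v_3], [v_1,v_2,v_3]

Hence C_0 ≅ Z^4, C_1 ≅ Z^6, C_2 ≅ Z^4.

The boundary map ∂_1: C_1 → C_0 is given by ∂[p,q] = [q] − [p].
The resulting 4×6 matrix has rank 3, and its Smith normal form has invariant factors (1,1,1).

The boundary map ∂_2: C_2 → C_1 sends each 2-simplex [p,q,r] to [q,r] − [p,r] + [p,q]. For instance
  ∂[v_0,v_2,v_3] = [v_2,v_3] − [v_0,v_3] + [v_0,v_2],
  ∂[v_1,v_2,v_3] = [v_2,v_3] − [v_1,v_3] + [v_1,v_2].
The resulting 6×4 matrix has rank 3, and its Smith normal form has invariant factors (1,1,1).

Reading off H_k = ker ∂_k / im ∂_{k+1}:

  H_0: rank C_0 − rank ∂_1 = 4 − 3 = 1, and the invariant factors of ∂_1 are all 1, so H_0 = Z.

H_0 = Z.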